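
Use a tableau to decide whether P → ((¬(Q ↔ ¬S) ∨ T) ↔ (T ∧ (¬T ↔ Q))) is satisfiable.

Satisfiable

Initial set: {(P → ((¬(Q ↔ ¬S) ∨ T) ↔ (T ∧ (¬T ↔ Q))))}.
(P → ((¬(Q ↔ ¬S) ∨ T) ↔ (T ∧ (¬T ↔ Q)))): β-rule — branch into ¬P  //  ((¬(Q ↔ ¬S) ∨ T) ↔ (T ∧ (¬T ↔ Q))).
  branch 1 (add ¬P):
    ○ open, literals {P=F}.
  branch 2 (add ((¬(Q ↔ ¬S) ∨ T) ↔ (T ∧ (¬T ↔ Q)))):
    ((¬(Q ↔ ¬S) ∨ T) ↔ (T ∧ (¬T ↔ Q))): β-rule — branch into (¬(Q ↔ ¬S) ∨ T), (T ∧ (¬T ↔ Q))  //  ¬(¬(Q ↔ ¬S) ∨ T), ¬(T ∧ (¬T ↔ Q)).
      branch 2.1 (add (¬(Q ↔ ¬S) ∨ T), (T ∧ (¬T ↔ Q))):
        (T ∧ (¬T ↔ Q)): α-rule — add T, (¬T ↔ Q).
        (¬(Q ↔ ¬S) ∨ T): β-rule — branch into ¬(Q ↔ ¬S)  //  T.
          branch 2.1.1 (add ¬(Q ↔ ¬S)):
            (¬T ↔ Q): β-rule — branch into ¬T, Q  //  ¬¬T, ¬Q.
              branch 2.1.1.1 (add ¬T, Q):
                × closes — contains both T and ¬T.
              branch 2.1.1.2 (add ¬¬T, ¬Q):
                ¬(Q ↔ ¬S): β-rule — branch into Q, ¬¬S  //  ¬Q, ¬S.
                  branch 2.1.1.2.1 (add Q, ¬¬S):
                    × closes — contains both Q and ¬Q.
                  branch 2.1.1.2.2 (add ¬Q, ¬S):
                    ○ open, literals {Q=F, S=F, T=T}.
          branch 2.1.2 (add T):
            (¬T ↔ Q): β-rule — branch into ¬T, Q  //  ¬¬T, ¬Q.
              branch 2.1.2.1 (add ¬T, Q):
                × closes — contains both T and ¬T.
              branch 2.1.2.2 (add ¬¬T, ¬Q):
                ○ open, literals {Q=F, T=T}.
      branch 2.2 (add ¬(¬(Q ↔ ¬S) ∨ T), ¬(T ∧ (¬T ↔ Q))):
        ¬(¬(Q ↔ ¬S) ∨ T): α-rule — add ¬¬(Q ↔ ¬S), ¬T.
        ¬(T ∧ (¬T ↔ Q)): β-rule — branch into ¬T  //  ¬(¬T ↔ Q).
          branch 2.2.1 (add ¬T):
            ¬¬(Q ↔ ¬S): β-rule — branch into Q, ¬S  //  ¬Q, ¬¬S.
              branch 2.2.1.1 (add Q, ¬S):
                ○ open, literals {Q=T, S=F, T=F}.
              branch 2.2.1.2 (add ¬Q, ¬¬S):
                ○ open, literals {Q=F, S=T, T=F}.
          branch 2.2.2 (add ¬(¬T ↔ Q)):
            ¬¬(Q ↔ ¬S): β-rule — branch into Q, ¬S  //  ¬Q, ¬¬S.
              branch 2.2.2.1 (add Q, ¬S):
                ¬(¬T ↔ Q): β-rule — branch into ¬T, ¬Q  //  ¬¬T, Q.
                  branch 2.2.2.1.1 (add ¬T, ¬Q):
                    × closes — contains both Q and ¬Q.
                  branch 2.2.2.1.2 (add ¬¬T, Q):
                    × closes — contains both T and ¬T.
              branch 2.2.2.2 (add ¬Q, ¬¬S):
                ¬(¬T ↔ Q): β-rule — branch into ¬T, ¬Q  //  ¬¬T, Q.
                  branch 2.2.2.2.1 (add ¬T, ¬Q):
                    ○ open, literals {Q=F, S=T, T=F}.
                  branch 2.2.2.2.2 (add ¬¬T, Q):
                    × closes — contains both T and ¬T.
6 branches closed, 6 open.
An open branch gives a satisfying assignment: P=F.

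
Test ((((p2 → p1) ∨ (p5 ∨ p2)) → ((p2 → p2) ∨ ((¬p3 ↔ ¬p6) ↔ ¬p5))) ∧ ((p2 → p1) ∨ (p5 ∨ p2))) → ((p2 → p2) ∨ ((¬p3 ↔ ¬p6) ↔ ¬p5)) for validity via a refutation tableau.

Assume the negation and expand:
Initial set: {¬(((((p2 → p1) ∨ (p5 ∨ p2)) → ((p2 → p2) ∨ ((¬p3 ↔ ¬p6) ↔ ¬p5))) ∧ ((p2 → p1) ∨ (p5 ∨ p2))) → ((p2 → p2) ∨ ((¬p3 ↔ ¬p6) ↔ ¬p5)))}.
¬(((((p2 → p1) ∨ (p5 ∨ p2)) → ((p2 → p2) ∨ ((¬p3 ↔ ¬p6) ↔ ¬p5))) ∧ ((p2 → p1) ∨ (p5 ∨ p2))) → ((p2 → p2) ∨ ((¬p3 ↔ ¬p6) ↔ ¬p5))): α-rule — add ((((p2 → p1) ∨ (p5 ∨ p2)) → ((p2 → p2) ∨ ((¬p3 ↔ ¬p6) ↔ ¬p5))) ∧ ((p2 → p1) ∨ (p5 ∨ p2))), ¬((p2 → p2) ∨ ((¬p3 ↔ ¬p6) ↔ ¬p5)).
((((p2 → p1) ∨ (p5 ∨ p2)) → ((p2 → p2) ∨ ((¬p3 ↔ ¬p6) ↔ ¬p5))) ∧ ((p2 → p1) ∨ (p5 ∨ p2))): α-rule — add (((p2 → p1) ∨ (p5 ∨ p2)) → ((p2 → p2) ∨ ((¬p3 ↔ ¬p6) ↔ ¬p5))), ((p2 → p1) ∨ (p5 ∨ p2)).
¬((p2 → p2) ∨ ((¬p3 ↔ ¬p6) ↔ ¬p5)): α-rule — add ¬(p2 → p2), ¬((¬p3 ↔ ¬p6) ↔ ¬p5).
¬(p2 → p2): α-rule — add p2, ¬p2.
× closes — contains both p2 and ¬p2.
All 1 branch closes.
Every branch closed, so the negation is unsatisfiable and the formula is valid.

Valid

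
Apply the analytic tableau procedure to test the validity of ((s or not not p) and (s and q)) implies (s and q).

Assume the negation and expand:
Initial set: {F (((s or not not p) and (s and q)) implies (s and q))}.
F (((s or not not p) and (s and q)) implies (s and q)): α-rule — add T ((s or not not p) and (s and q)), F (s and q).
T ((s or not not p) and (s and q)): α-rule — add T (s or not not p), T (s and q).
T (s and q): α-rule — add T s, T q.
F (s and q): β-rule — branch into F s  //  F q.
  branch 1 (add F s):
    × closes — contains both s and not s.
  branch 2 (add F q):
    × closes — contains both q and not q.
All 2 branches close.
Every branch closed, so the negation is unsatisfiable and the formula is valid.

Valid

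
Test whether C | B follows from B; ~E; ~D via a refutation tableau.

Initial set: {B; ~E; ~D; ~(C | B)}.
~(C | B): α-rule — add ~C, ~B.
× closes — contains both B and ~B.
All 1 branch closes.
Every branch closed, so the premises entail the conclusion.

Yes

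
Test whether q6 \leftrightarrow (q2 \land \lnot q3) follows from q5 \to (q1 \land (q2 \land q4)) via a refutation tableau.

No

Initial set: {(q5 \to (q1 \land (q2 \land q4))); \lnot (q6 \leftrightarrow (q2 \land \lnot q3))}.
(q5 \to (q1 \land (q2 \land q4))): β-rule — branch into \lnot q5  //  (q1 \land (q2 \land q4)).
  branch 1 (add \lnot q5):
    \lnot (q6 \leftrightarrow (q2 \land \lnot q3)): β-rule — branch into q6, \lnot (q2 \land \lnot q3)  //  \lnot q6, (q2 \land \lnot q3).
      branch 1.1 (add q6, \lnot (q2 \land \lnot q3)):
        \lnot (q2 \land \lnot q3): β-rule — branch into \lnot q2  //  \lnot \lnot q3.
          branch 1.1.1 (add \lnot q2):
            ○ open, literals {q2=0, q5=0, q6=1}.
          branch 1.1.2 (add \lnot \lnot q3):
            ○ open, literals {q3=1, q5=0, q6=1}.
      branch 1.2 (add \lnot q6, (q2 \land \lnot q3)):
        (q2 \land \lnot q3): α-rule — add q2, \lnot q3.
        ○ open, literals {q2=1, q3=0, q5=0, q6=0}.
  branch 2 (add (q1 \land (q2 \land q4))):
    (q1 \land (q2 \land q4)): α-rule — add q1, (q2 \land q4).
    (q2 \land q4): α-rule — add q2, q4.
    \lnot (q6 \leftrightarrow (q2 \land \lnot q3)): β-rule — branch into q6, \lnot (q2 \land \lnot q3)  //  \lnot q6, (q2 \land \lnot q3).
      branch 2.1 (add q6, \lnot (q2 \land \lnot q3)):
        \lnot (q2 \land \lnot q3): β-rule — branch into \lnot q2  //  \lnot \lnot q3.
          branch 2.1.1 (add \lnot q2):
            × closes — contains both q2 and \lnot q2.
          branch 2.1.2 (add \lnot \lnot q3):
            ○ open, literals {q1=1, q2=1, q3=1, q4=1, q6=1}.
      branch 2.2 (add \lnot q6, (q2 \land \lnot q3)):
        (q2 \land \lnot q3): α-rule — add q2, \lnot q3.
        ○ open, literals {q1=1, q2=1, q3=0, q4=1, q6=0}.
1 branch closed, 5 open.
An open branch gives a countermodel: q2=0, q5=0, q6=1 (unmentioned atoms arbitrary); the premises hold there but the conclusion fails.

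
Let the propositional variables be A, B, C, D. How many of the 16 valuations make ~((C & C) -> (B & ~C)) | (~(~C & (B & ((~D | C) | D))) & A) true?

10

Initial set: {T (~((C & C) -> (B & ~C)) | (~(~C & (B & ((~D | C) | D))) & A))}.
T (~((C & C) -> (B & ~C)) | (~(~C & (B & ((~D | C) | D))) & A)): β-rule — branch into T ~((C & C) -> (B & ~C))  //  T (~(~C & (B & ((~D | C) | D))) & A).
  branch 1 (add T ~((C & C) -> (B & ~C))):
    T ~((C & C) -> (B & ~C)): α-rule — add T (C & C), F (B & ~C).
    T (C & C): α-rule — add T C, T C.
    F (B & ~C): β-rule — branch into F B  //  F ~C.
      branch 1.1 (add F B):
        ○ open, literals {B=false, C=true}.
      branch 1.2 (add F ~C):
        ○ open, literals {C=true}.
  branch 2 (add T (~(~C & (B & ((~D | C) | D))) & A)):
    T (~(~C & (B & ((~D | C) | D))) & A): α-rule — add T ~(~C & (B & ((~D | C) | D))), T A.
    T ~(~C & (B & ((~D | C) | D))): β-rule — branch into F ~C  //  F (B & ((~D | C) | D)).
      branch 2.1 (add F ~C):
        ○ open, literals {A=true, C=true}.
      branch 2.2 (add F (B & ((~D | C) | D))):
        F (B & ((~D | C) | D)): β-rule — branch into F B  //  F ((~D | C) | D).
          branch 2.2.1 (add F B):
            ○ open, literals {A=true, B=false}.
          branch 2.2.2 (add F ((~D | C) | D)):
            F ((~D | C) | D): α-rule — add F (~D | C), F D.
            F (~D | C): α-rule — add F ~D, F C.
            × closes — contains both D and ~D.
1 branch closed, 4 open.
Each open branch fixes some atoms; the unmentioned ones are free. Counting distinct full assignments: branch {B=false, C=true} (A, D) contributes 4 new; branch {C=true} (A, B, D) contributes 4 new; branch {A=true, C=true} (B, D) contributes 0 new; branch {A=true, B=false} (C, D) contributes 2 new. Total: 10.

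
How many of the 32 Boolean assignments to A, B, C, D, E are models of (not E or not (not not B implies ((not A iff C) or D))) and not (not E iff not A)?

Initial set: {((not E or not (not not B implies ((not A iff C) or D))) and not (not E iff not A))}.
((not E or not (not not B implies ((not A iff C) or D))) and not (not E iff not A)): α-rule — add (not E or not (not not B implies ((not A iff C) or D))), not (not E iff not A).
(not E or not (not not B implies ((not A iff C) or D))): β-rule — branch into not E  //  not (not not B implies ((not A iff C) or D)).
  branch 1 (add not E):
    not (not E iff not A): β-rule — branch into not E, not not A  //  not not E, not A.
      branch 1.1 (add not E, not not A):
        ○ open, literals {A=1, E=0}.
      branch 1.2 (add not not E, not A):
        × closes — contains both E and not E.
  branch 2 (add not (not not B implies ((not A iff C) or D))):
    not (not not B implies ((not A iff C) or D)): α-rule — add not not B, not ((not A iff C) or D).
    not not B: drop double negation, giving B.
    not ((not A iff C) or D): α-rule — add not (not A iff C), not D.
    not (not E iff not A): β-rule — branch into not E, not not A  //  not not E, not A.
      branch 2.1 (add not E, not not A):
        not (not A iff C): β-rule — branch into not A, not C  //  not not A, C.
          branch 2.1.1 (add not A, not C):
            × closes — contains both A and not A.
          branch 2.1.2 (add not not A, C):
            ○ open, literals {A=1, B=1, C=1, D=0, E=0}.
      branch 2.2 (add not not E, not A):
        not (not A iff C): β-rule — branch into not A, not C  //  not not A, C.
          branch 2.2.1 (add not A, not C):
            ○ open, literals {A=0, B=1, C=0, D=0, E=1}.
          branch 2.2.2 (add not not A, C):
            × closes — contains both A and not A.
3 branches closed, 3 open.
Each open branch fixes some atoms; the unmentioned ones are free. Counting distinct full assignments: branch {A=1, E=0} (B, C, D) contributes 8 new; branch {A=1, B=1, C=1, D=0, E=0} (none free) contributes 0 new; branch {A=0, B=1, C=0, D=0, E=1} (none free) contributes 1 new. Total: 9.

9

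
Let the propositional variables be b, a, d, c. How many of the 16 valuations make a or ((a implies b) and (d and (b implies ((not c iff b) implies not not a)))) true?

11

Initial set: {(a or ((a implies b) and (d and (b implies ((not c iff b) implies not not a)))))}.
(a or ((a implies b) and (d and (b implies ((not c iff b) implies not not a))))): β-rule — branch into a  //  ((a implies b) and (d and (b implies ((not c iff b) implies not not a)))).
  branch 1 (add a):
    ○ open, literals {a=T}.
  branch 2 (add ((a implies b) and (d and (b implies ((not c iff b) implies not not a))))):
    ((a implies b) and (d and (b implies ((not c iff b) implies not not a)))): α-rule — add (a implies b), (d and (b implies ((not c iff b) implies not not a))).
    (d and (b implies ((not c iff b) implies not not a))): α-rule — add d, (b implies ((not c iff b) implies not not a)).
    (a implies b): β-rule — branch into not a  //  b.
      branch 2.1 (add not a):
        (b implies ((not c iff b) implies not not a)): β-rule — branch into not b  //  ((not c iff b) implies not not a).
          branch 2.1.1 (add not b):
            ○ open, literals {a=F, b=F, d=T}.
          branch 2.1.2 (add ((not c iff b) implies not not a)):
            ((not c iff b) implies not not a): β-rule — branch into not (not c iff b)  //  not not a.
              branch 2.1.2.1 (add not (not c iff b)):
                not (not c iff b): β-rule — branch into not c, not b  //  not not c, b.
                  branch 2.1.2.1.1 (add not c, not b):
                    ○ open, literals {a=F, b=F, c=F, d=T}.
                  branch 2.1.2.1.2 (add not not c, b):
                    ○ open, literals {a=F, b=T, c=T, d=T}.
              branch 2.1.2.2 (add not not a):
                not not a: drop double negation, giving a.
                × closes — contains both a and not a.
      branch 2.2 (add b):
        (b implies ((not c iff b) implies not not a)): β-rule — branch into not b  //  ((not c iff b) implies not not a).
          branch 2.2.1 (add not b):
            × closes — contains both b and not b.
          branch 2.2.2 (add ((not c iff b) implies not not a)):
            ((not c iff b) implies not not a): β-rule — branch into not (not c iff b)  //  not not a.
              branch 2.2.2.1 (add not (not c iff b)):
                not (not c iff b): β-rule — branch into not c, not b  //  not not c, b.
                  branch 2.2.2.1.1 (add not c, not b):
                    × closes — contains both b and not b.
                  branch 2.2.2.1.2 (add not not c, b):
                    ○ open, literals {b=T, c=T, d=T}.
              branch 2.2.2.2 (add not not a):
                not not a: drop double negation, giving a.
                ○ open, literals {a=T, b=T, d=T}.
3 branches closed, 6 open.
Each open branch fixes some atoms; the unmentioned ones are free. Counting distinct full assignments: branch {a=T} (b, d, c) contributes 8 new; branch {a=F, b=F, d=T} (c) contributes 2 new; branch {a=F, b=F, c=F, d=T} (none free) contributes 0 new; branch {a=F, b=T, c=T, d=T} (none free) contributes 1 new; branch {b=T, c=T, d=T} (a) contributes 0 new; branch {a=T, b=T, d=T} (c) contributes 0 new. Total: 11.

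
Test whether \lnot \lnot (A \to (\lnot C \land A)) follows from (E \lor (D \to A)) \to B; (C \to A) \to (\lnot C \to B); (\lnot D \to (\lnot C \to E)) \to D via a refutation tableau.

Initial set: {((E \lor (D \to A)) \to B); ((C \to A) \to (\lnot C \to B)); ((\lnot D \to (\lnot C \to E)) \to D); \lnot \lnot \lnot (A \to (\lnot C \land A))}.
\lnot \lnot \lnot (A \to (\lnot C \land A)): drop double negation, giving \lnot (A \to (\lnot C \land A)).
\lnot (A \to (\lnot C \land A)): α-rule — add A, \lnot (\lnot C \land A).
((E \lor (D \to A)) \to B): β-rule — branch into \lnot (E \lor (D \to A))  //  B.
  branch 1 (add \lnot (E \lor (D \to A))):
    \lnot (E \lor (D \to A)): α-rule — add \lnot E, \lnot (D \to A).
    \lnot (D \to A): α-rule — add D, \lnot A.
    × closes — contains both A and \lnot A.
  branch 2 (add B):
    ((C \to A) \to (\lnot C \to B)): β-rule — branch into \lnot (C \to A)  //  (\lnot C \to B).
      branch 2.1 (add \lnot (C \to A)):
        \lnot (C \to A): α-rule — add C, \lnot A.
        × closes — contains both A and \lnot A.
      branch 2.2 (add (\lnot C \to B)):
        ((\lnot D \to (\lnot C \to E)) \to D): β-rule — branch into \lnot (\lnot D \to (\lnot C \to E))  //  D.
          branch 2.2.1 (add \lnot (\lnot D \to (\lnot C \to E))):
            \lnot (\lnot D \to (\lnot C \to E)): α-rule — add \lnot D, \lnot (\lnot C \to E).
            \lnot (\lnot C \to E): α-rule — add \lnot C, \lnot E.
            \lnot (\lnot C \land A): β-rule — branch into \lnot \lnot C  //  \lnot A.
              branch 2.2.1.1 (add \lnot \lnot C):
                × closes — contains both C and \lnot C.
              branch 2.2.1.2 (add \lnot A):
                × closes — contains both A and \lnot A.
          branch 2.2.2 (add D):
            \lnot (\lnot C \land A): β-rule — branch into \lnot \lnot C  //  \lnot A.
              branch 2.2.2.1 (add \lnot \lnot C):
                (\lnot C \to B): β-rule — branch into \lnot \lnot C  //  B.
                  branch 2.2.2.1.1 (add \lnot \lnot C):
                    ○ open, literals {A=1, B=1, C=1, D=1}.
                  branch 2.2.2.1.2 (add B):
                    ○ open, literals {A=1, B=1, C=1, D=1}.
              branch 2.2.2.2 (add \lnot A):
                × closes — contains both A and \lnot A.
5 branches closed, 2 open.
An open branch gives a countermodel: A=1, B=1, C=1, D=1 (unmentioned atoms arbitrary); the premises hold there but the conclusion fails.

No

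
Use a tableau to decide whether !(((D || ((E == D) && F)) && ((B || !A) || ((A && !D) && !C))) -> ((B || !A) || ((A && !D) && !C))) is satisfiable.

Unsatisfiable

Initial set: {!(((D || ((E == D) && F)) && ((B || !A) || ((A && !D) && !C))) -> ((B || !A) || ((A && !D) && !C)))}.
!(((D || ((E == D) && F)) && ((B || !A) || ((A && !D) && !C))) -> ((B || !A) || ((A && !D) && !C))): α-rule — add ((D || ((E == D) && F)) && ((B || !A) || ((A && !D) && !C))), !((B || !A) || ((A && !D) && !C)).
((D || ((E == D) && F)) && ((B || !A) || ((A && !D) && !C))): α-rule — add (D || ((E == D) && F)), ((B || !A) || ((A && !D) && !C)).
!((B || !A) || ((A && !D) && !C)): α-rule — add !(B || !A), !((A && !D) && !C).
!(B || !A): α-rule — add !B, !!A.
(D || ((E == D) && F)): β-rule — branch into D  //  ((E == D) && F).
  branch 1 (add D):
    ((B || !A) || ((A && !D) && !C)): β-rule — branch into (B || !A)  //  ((A && !D) && !C).
      branch 1.1 (add (B || !A)):
        !((A && !D) && !C): β-rule — branch into !(A && !D)  //  !!C.
          branch 1.1.1 (add !(A && !D)):
            (B || !A): β-rule — branch into B  //  !A.
              branch 1.1.1.1 (add B):
                × closes — contains both B and !B.
              branch 1.1.1.2 (add !A):
                × closes — contains both A and !A.
          branch 1.1.2 (add !!C):
            (B || !A): β-rule — branch into B  //  !A.
              branch 1.1.2.1 (add B):
                × closes — contains both B and !B.
              branch 1.1.2.2 (add !A):
                × closes — contains both A and !A.
      branch 1.2 (add ((A && !D) && !C)):
        ((A && !D) && !C): α-rule — add (A && !D), !C.
        (A && !D): α-rule — add A, !D.
        × closes — contains both D and !D.
  branch 2 (add ((E == D) && F)):
    ((E == D) && F): α-rule — add (E == D), F.
    ((B || !A) || ((A && !D) && !C)): β-rule — branch into (B || !A)  //  ((A && !D) && !C).
      branch 2.1 (add (B || !A)):
        !((A && !D) && !C): β-rule — branch into !(A && !D)  //  !!C.
          branch 2.1.1 (add !(A && !D)):
            (E == D): β-rule — branch into E, D  //  !E, !D.
              branch 2.1.1.1 (add E, D):
                (B || !A): β-rule — branch into B  //  !A.
                  branch 2.1.1.1.1 (add B):
                    × closes — contains both B and !B.
                  branch 2.1.1.1.2 (add !A):
                    × closes — contains both A and !A.
              branch 2.1.1.2 (add !E, !D):
                (B || !A): β-rule — branch into B  //  !A.
                  branch 2.1.1.2.1 (add B):
                    × closes — contains both B and !B.
                  branch 2.1.1.2.2 (add !A):
                    × closes — contains both A and !A.
          branch 2.1.2 (add !!C):
            (E == D): β-rule — branch into E, D  //  !E, !D.
              branch 2.1.2.1 (add E, D):
                (B || !A): β-rule — branch into B  //  !A.
                  branch 2.1.2.1.1 (add B):
                    × closes — contains both B and !B.
                  branch 2.1.2.1.2 (add !A):
                    × closes — contains both A and !A.
              branch 2.1.2.2 (add !E, !D):
                (B || !A): β-rule — branch into B  //  !A.
                  branch 2.1.2.2.1 (add B):
                    × closes — contains both B and !B.
                  branch 2.1.2.2.2 (add !A):
                    × closes — contains both A and !A.
      branch 2.2 (add ((A && !D) && !C)):
        ((A && !D) && !C): α-rule — add (A && !D), !C.
        (A && !D): α-rule — add A, !D.
        !((A && !D) && !C): β-rule — branch into !(A && !D)  //  !!C.
          branch 2.2.1 (add !(A && !D)):
            (E == D): β-rule — branch into E, D  //  !E, !D.
              branch 2.2.1.1 (add E, D):
                × closes — contains both D and !D.
              branch 2.2.1.2 (add !E, !D):
                !(A && !D): β-rule — branch into !A  //  !!D.
                  branch 2.2.1.2.1 (add !A):
                    × closes — contains both A and !A.
                  branch 2.2.1.2.2 (add !!D):
                    × closes — contains both D and !D.
          branch 2.2.2 (add !!C):
            × closes — contains both C and !C.
All 17 branches close.
Every branch closed; the formula is unsatisfiable.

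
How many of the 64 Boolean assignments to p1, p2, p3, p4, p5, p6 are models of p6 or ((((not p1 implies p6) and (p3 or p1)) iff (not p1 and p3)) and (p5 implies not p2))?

38

Initial set: {T (p6 or ((((not p1 implies p6) and (p3 or p1)) iff (not p1 and p3)) and (p5 implies not p2)))}.
T (p6 or ((((not p1 implies p6) and (p3 or p1)) iff (not p1 and p3)) and (p5 implies not p2))): β-rule — branch into T p6  //  T ((((not p1 implies p6) and (p3 or p1)) iff (not p1 and p3)) and (p5 implies not p2)).
  branch 1 (add T p6):
    ○ open, literals {p6=1}.
  branch 2 (add T ((((not p1 implies p6) and (p3 or p1)) iff (not p1 and p3)) and (p5 implies not p2))):
    T ((((not p1 implies p6) and (p3 or p1)) iff (not p1 and p3)) and (p5 implies not p2)): α-rule — add T (((not p1 implies p6) and (p3 or p1)) iff (not p1 and p3)), T (p5 implies not p2).
    T (((not p1 implies p6) and (p3 or p1)) iff (not p1 and p3)): β-rule — branch into T ((not p1 implies p6) and (p3 or p1)), T (not p1 and p3)  //  F ((not p1 implies p6) and (p3 or p1)), F (not p1 and p3).
      branch 2.1 (add T ((not p1 implies p6) and (p3 or p1)), T (not p1 and p3)):
        T ((not p1 implies p6) and (p3 or p1)): α-rule — add T (not p1 implies p6), T (p3 or p1).
        T (not p1 and p3): α-rule — add T not p1, T p3.
        T (p5 implies not p2): β-rule — branch into F p5  //  T not p2.
          branch 2.1.1 (add F p5):
            T (not p1 implies p6): β-rule — branch into F not p1  //  T p6.
              branch 2.1.1.1 (add F not p1):
                × closes — contains both p1 and not p1.
              branch 2.1.1.2 (add T p6):
                T (p3 or p1): β-rule — branch into T p3  //  T p1.
                  branch 2.1.1.2.1 (add T p3):
                    ○ open, literals {p1=0, p3=1, p5=0, p6=1}.
                  branch 2.1.1.2.2 (add T p1):
                    × closes — contains both p1 and not p1.
          branch 2.1.2 (add T not p2):
            T (not p1 implies p6): β-rule — branch into F not p1  //  T p6.
              branch 2.1.2.1 (add F not p1):
                × closes — contains both p1 and not p1.
              branch 2.1.2.2 (add T p6):
                T (p3 or p1): β-rule — branch into T p3  //  T p1.
                  branch 2.1.2.2.1 (add T p3):
                    ○ open, literals {p1=0, p2=0, p3=1, p6=1}.
                  branch 2.1.2.2.2 (add T p1):
                    × closes — contains both p1 and not p1.
      branch 2.2 (add F ((not p1 implies p6) and (p3 or p1)), F (not p1 and p3)):
        T (p5 implies not p2): β-rule — branch into F p5  //  T not p2.
          branch 2.2.1 (add F p5):
            F ((not p1 implies p6) and (p3 or p1)): β-rule — branch into F (not p1 implies p6)  //  F (p3 or p1).
              branch 2.2.1.1 (add F (not p1 implies p6)):
                F (not p1 implies p6): α-rule — add T not p1, F p6.
                F (not p1 and p3): β-rule — branch into F not p1  //  F p3.
                  branch 2.2.1.1.1 (add F not p1):
                    × closes — contains both p1 and not p1.
                  branch 2.2.1.1.2 (add F p3):
                    ○ open, literals {p1=0, p3=0, p5=0, p6=0}.
              branch 2.2.1.2 (add F (p3 or p1)):
                F (p3 or p1): α-rule — add F p3, F p1.
                F (not p1 and p3): β-rule — branch into F not p1  //  F p3.
                  branch 2.2.1.2.1 (add F not p1):
                    × closes — contains both p1 and not p1.
                  branch 2.2.1.2.2 (add F p3):
                    ○ open, literals {p1=0, p3=0, p5=0}.
          branch 2.2.2 (add T not p2):
            F ((not p1 implies p6) and (p3 or p1)): β-rule — branch into F (not p1 implies p6)  //  F (p3 or p1).
              branch 2.2.2.1 (add F (not p1 implies p6)):
                F (not p1 implies p6): α-rule — add T not p1, F p6.
                F (not p1 and p3): β-rule — branch into F not p1  //  F p3.
                  branch 2.2.2.1.1 (add F not p1):
                    × closes — contains both p1 and not p1.
                  branch 2.2.2.1.2 (add F p3):
                    ○ open, literals {p1=0, p2=0, p3=0, p6=0}.
              branch 2.2.2.2 (add F (p3 or p1)):
                F (p3 or p1): α-rule — add F p3, F p1.
                F (not p1 and p3): β-rule — branch into F not p1  //  F p3.
                  branch 2.2.2.2.1 (add F not p1):
                    × closes — contains both p1 and not p1.
                  branch 2.2.2.2.2 (add F p3):
                    ○ open, literals {p1=0, p2=0, p3=0}.
8 branches closed, 7 open.
Each open branch fixes some atoms; the unmentioned ones are free. Counting distinct full assignments: branch {p6=1} (p1, p2, p3, p4, p5) contributes 32 new; branch {p1=0, p3=1, p5=0, p6=1} (p2, p4) contributes 0 new; branch {p1=0, p2=0, p3=1, p6=1} (p4, p5) contributes 0 new; branch {p1=0, p3=0, p5=0, p6=0} (p2, p4) contributes 4 new; branch {p1=0, p3=0, p5=0} (p2, p4, p6) contributes 0 new; branch {p1=0, p2=0, p3=0, p6=0} (p4, p5) contributes 2 new; branch {p1=0, p2=0, p3=0} (p4, p5, p6) contributes 0 new. Total: 38.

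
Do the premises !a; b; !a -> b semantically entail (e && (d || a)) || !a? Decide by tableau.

Initial set: {!a; b; (!a -> b); !((e && (d || a)) || !a)}.
!((e && (d || a)) || !a): α-rule — add !(e && (d || a)), !!a.
× closes — contains both a and !a.
All 1 branch closes.
Every branch closed, so the premises entail the conclusion.

Yes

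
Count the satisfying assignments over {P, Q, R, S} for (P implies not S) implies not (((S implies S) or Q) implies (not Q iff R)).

Initial set: {((P implies not S) implies not (((S implies S) or Q) implies (not Q iff R)))}.
((P implies not S) implies not (((S implies S) or Q) implies (not Q iff R))): β-rule — branch into not (P implies not S)  //  not (((S implies S) or Q) implies (not Q iff R)).
  branch 1 (add not (P implies not S)):
    not (P implies not S): α-rule — add P, not not S.
    ○ open, literals {P=1, S=1}.
  branch 2 (add not (((S implies S) or Q) implies (not Q iff R))):
    not (((S implies S) or Q) implies (not Q iff R)): α-rule — add ((S implies S) or Q), not (not Q iff R).
    ((S implies S) or Q): β-rule — branch into (S implies S)  //  Q.
      branch 2.1 (add (S implies S)):
        not (not Q iff R): β-rule — branch into not Q, not R  //  not not Q, R.
          branch 2.1.1 (add not Q, not R):
            (S implies S): β-rule — branch into not S  //  S.
              branch 2.1.1.1 (add not S):
                ○ open, literals {Q=0, R=0, S=0}.
              branch 2.1.1.2 (add S):
                ○ open, literals {Q=0, R=0, S=1}.
          branch 2.1.2 (add not not Q, R):
            (S implies S): β-rule — branch into not S  //  S.
              branch 2.1.2.1 (add not S):
                ○ open, literals {Q=1, R=1, S=0}.
              branch 2.1.2.2 (add S):
                ○ open, literals {Q=1, R=1, S=1}.
      branch 2.2 (add Q):
        not (not Q iff R): β-rule — branch into not Q, not R  //  not not Q, R.
          branch 2.2.1 (add not Q, not R):
            × closes — contains both Q and not Q.
          branch 2.2.2 (add not not Q, R):
            ○ open, literals {Q=1, R=1}.
1 branch closed, 6 open.
Each open branch fixes some atoms; the unmentioned ones are free. Counting distinct full assignments: branch {P=1, S=1} (Q, R) contributes 4 new; branch {Q=0, R=0, S=0} (P) contributes 2 new; branch {Q=0, R=0, S=1} (P) contributes 1 new; branch {Q=1, R=1, S=0} (P) contributes 2 new; branch {Q=1, R=1, S=1} (P) contributes 1 new; branch {Q=1, R=1} (P, S) contributes 0 new. Total: 10.

10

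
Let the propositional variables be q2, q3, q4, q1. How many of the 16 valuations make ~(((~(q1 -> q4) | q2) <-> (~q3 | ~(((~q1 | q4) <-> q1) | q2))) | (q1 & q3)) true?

Initial set: {~(((~(q1 -> q4) | q2) <-> (~q3 | ~(((~q1 | q4) <-> q1) | q2))) | (q1 & q3))}.
~(((~(q1 -> q4) | q2) <-> (~q3 | ~(((~q1 | q4) <-> q1) | q2))) | (q1 & q3)): α-rule — add ~((~(q1 -> q4) | q2) <-> (~q3 | ~(((~q1 | q4) <-> q1) | q2))), ~(q1 & q3).
~((~(q1 -> q4) | q2) <-> (~q3 | ~(((~q1 | q4) <-> q1) | q2))): β-rule — branch into (~(q1 -> q4) | q2), ~(~q3 | ~(((~q1 | q4) <-> q1) | q2))  //  ~(~(q1 -> q4) | q2), (~q3 | ~(((~q1 | q4) <-> q1) | q2)).
  branch 1 (add (~(q1 -> q4) | q2), ~(~q3 | ~(((~q1 | q4) <-> q1) | q2))):
    ~(~q3 | ~(((~q1 | q4) <-> q1) | q2)): α-rule — add ~~q3, ~~(((~q1 | q4) <-> q1) | q2).
    ~(q1 & q3): β-rule — branch into ~q1  //  ~q3.
      branch 1.1 (add ~q1):
        (~(q1 -> q4) | q2): β-rule — branch into ~(q1 -> q4)  //  q2.
          branch 1.1.1 (add ~(q1 -> q4)):
            ~(q1 -> q4): α-rule — add q1, ~q4.
            × closes — contains both q1 and ~q1.
          branch 1.1.2 (add q2):
            ~~(((~q1 | q4) <-> q1) | q2): β-rule — branch into ((~q1 | q4) <-> q1)  //  q2.
              branch 1.1.2.1 (add ((~q1 | q4) <-> q1)):
                ((~q1 | q4) <-> q1): β-rule — branch into (~q1 | q4), q1  //  ~(~q1 | q4), ~q1.
                  branch 1.1.2.1.1 (add (~q1 | q4), q1):
                    × closes — contains both q1 and ~q1.
                  branch 1.1.2.1.2 (add ~(~q1 | q4), ~q1):
                    ~(~q1 | q4): α-rule — add ~~q1, ~q4.
                    × closes — contains both q1 and ~q1.
              branch 1.1.2.2 (add q2):
                ○ open, literals {q1=false, q2=true, q3=true}.
      branch 1.2 (add ~q3):
        × closes — contains both q3 and ~q3.
  branch 2 (add ~(~(q1 -> q4) | q2), (~q3 | ~(((~q1 | q4) <-> q1) | q2))):
    ~(~(q1 -> q4) | q2): α-rule — add ~~(q1 -> q4), ~q2.
    ~(q1 & q3): β-rule — branch into ~q1  //  ~q3.
      branch 2.1 (add ~q1):
        (~q3 | ~(((~q1 | q4) <-> q1) | q2)): β-rule — branch into ~q3  //  ~(((~q1 | q4) <-> q1) | q2).
          branch 2.1.1 (add ~q3):
            ~~(q1 -> q4): β-rule — branch into ~q1  //  q4.
              branch 2.1.1.1 (add ~q1):
                ○ open, literals {q1=false, q2=false, q3=false}.
              branch 2.1.1.2 (add q4):
                ○ open, literals {q1=false, q2=false, q3=false, q4=true}.
          branch 2.1.2 (add ~(((~q1 | q4) <-> q1) | q2)):
            ~(((~q1 | q4) <-> q1) | q2): α-rule — add ~((~q1 | q4) <-> q1), ~q2.
            ~~(q1 -> q4): β-rule — branch into ~q1  //  q4.
              branch 2.1.2.1 (add ~q1):
                ~((~q1 | q4) <-> q1): β-rule — branch into (~q1 | q4), ~q1  //  ~(~q1 | q4), q1.
                  branch 2.1.2.1.1 (add (~q1 | q4), ~q1):
                    (~q1 | q4): β-rule — branch into ~q1  //  q4.
                      branch 2.1.2.1.1.1 (add ~q1):
                        ○ open, literals {q1=false, q2=false}.
                      branch 2.1.2.1.1.2 (add q4):
                        ○ open, literals {q1=false, q2=false, q4=true}.
                  branch 2.1.2.1.2 (add ~(~q1 | q4), q1):
                    × closes — contains both q1 and ~q1.
              branch 2.1.2.2 (add q4):
                ~((~q1 | q4) <-> q1): β-rule — branch into (~q1 | q4), ~q1  //  ~(~q1 | q4), q1.
                  branch 2.1.2.2.1 (add (~q1 | q4), ~q1):
                    (~q1 | q4): β-rule — branch into ~q1  //  q4.
                      branch 2.1.2.2.1.1 (add ~q1):
                        ○ open, literals {q1=false, q2=false, q4=true}.
                      branch 2.1.2.2.1.2 (add q4):
                        ○ open, literals {q1=false, q2=false, q4=true}.
                  branch 2.1.2.2.2 (add ~(~q1 | q4), q1):
                    × closes — contains both q1 and ~q1.
      branch 2.2 (add ~q3):
        (~q3 | ~(((~q1 | q4) <-> q1) | q2)): β-rule — branch into ~q3  //  ~(((~q1 | q4) <-> q1) | q2).
          branch 2.2.1 (add ~q3):
            ~~(q1 -> q4): β-rule — branch into ~q1  //  q4.
              branch 2.2.1.1 (add ~q1):
                ○ open, literals {q1=false, q2=false, q3=false}.
              branch 2.2.1.2 (add q4):
                ○ open, literals {q2=false, q3=false, q4=true}.
          branch 2.2.2 (add ~(((~q1 | q4) <-> q1) | q2)):
            ~(((~q1 | q4) <-> q1) | q2): α-rule — add ~((~q1 | q4) <-> q1), ~q2.
            ~~(q1 -> q4): β-rule — branch into ~q1  //  q4.
              branch 2.2.2.1 (add ~q1):
                ~((~q1 | q4) <-> q1): β-rule — branch into (~q1 | q4), ~q1  //  ~(~q1 | q4), q1.
                  branch 2.2.2.1.1 (add (~q1 | q4), ~q1):
                    (~q1 | q4): β-rule — branch into ~q1  //  q4.
                      branch 2.2.2.1.1.1 (add ~q1):
                        ○ open, literals {q1=false, q2=false, q3=false}.
                      branch 2.2.2.1.1.2 (add q4):
                        ○ open, literals {q1=false, q2=false, q3=false, q4=true}.
                  branch 2.2.2.1.2 (add ~(~q1 | q4), q1):
                    × closes — contains both q1 and ~q1.
              branch 2.2.2.2 (add q4):
                ~((~q1 | q4) <-> q1): β-rule — branch into (~q1 | q4), ~q1  //  ~(~q1 | q4), q1.
                  branch 2.2.2.2.1 (add (~q1 | q4), ~q1):
                    (~q1 | q4): β-rule — branch into ~q1  //  q4.
                      branch 2.2.2.2.1.1 (add ~q1):
                        ○ open, literals {q1=false, q2=false, q3=false, q4=true}.
                      branch 2.2.2.2.1.2 (add q4):
                        ○ open, literals {q1=false, q2=false, q3=false, q4=true}.
                  branch 2.2.2.2.2 (add ~(~q1 | q4), q1):
                    ~(~q1 | q4): α-rule — add ~~q1, ~q4.
                    × closes — contains both q4 and ~q4.
8 branches closed, 13 open.
Each open branch fixes some atoms; the unmentioned ones are free. Counting distinct full assignments: branch {q1=false, q2=true, q3=true} (q4) contributes 2 new; branch {q1=false, q2=false, q3=false} (q4) contributes 2 new; branch {q1=false, q2=false, q3=false, q4=true} (none free) contributes 0 new; branch {q1=false, q2=false} (q3, q4) contributes 2 new; branch {q1=false, q2=false, q4=true} (q3) contributes 0 new; branch {q1=false, q2=false, q4=true} (q3) contributes 0 new; branch {q1=false, q2=false, q4=true} (q3) contributes 0 new; branch {q1=false, q2=false, q3=false} (q4) contributes 0 new; branch {q2=false, q3=false, q4=true} (q1) contributes 1 new; branch {q1=false, q2=false, q3=false} (q4) contributes 0 new; branch {q1=false, q2=false, q3=false, q4=true} (none free) contributes 0 new; branch {q1=false, q2=false, q3=false, q4=true} (none free) contributes 0 new; branch {q1=false, q2=false, q3=false, q4=true} (none free) contributes 0 new. Total: 7.

7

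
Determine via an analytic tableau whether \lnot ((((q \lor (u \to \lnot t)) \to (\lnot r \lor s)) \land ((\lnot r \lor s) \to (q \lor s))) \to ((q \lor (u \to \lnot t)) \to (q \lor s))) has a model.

Unsatisfiable

Initial set: {T \lnot ((((q \lor (u \to \lnot t)) \to (\lnot r \lor s)) \land ((\lnot r \lor s) \to (q \lor s))) \to ((q \lor (u \to \lnot t)) \to (q \lor s)))}.
T \lnot ((((q \lor (u \to \lnot t)) \to (\lnot r \lor s)) \land ((\lnot r \lor s) \to (q \lor s))) \to ((q \lor (u \to \lnot t)) \to (q \lor s))): α-rule — add T (((q \lor (u \to \lnot t)) \to (\lnot r \lor s)) \land ((\lnot r \lor s) \to (q \lor s))), F ((q \lor (u \to \lnot t)) \to (q \lor s)).
T (((q \lor (u \to \lnot t)) \to (\lnot r \lor s)) \land ((\lnot r \lor s) \to (q \lor s))): α-rule — add T ((q \lor (u \to \lnot t)) \to (\lnot r \lor s)), T ((\lnot r \lor s) \to (q \lor s)).
F ((q \lor (u \to \lnot t)) \to (q \lor s)): α-rule — add T (q \lor (u \to \lnot t)), F (q \lor s).
F (q \lor s): α-rule — add F q, F s.
T ((q \lor (u \to \lnot t)) \to (\lnot r \lor s)): β-rule — branch into F (q \lor (u \to \lnot t))  //  T (\lnot r \lor s).
  branch 1 (add F (q \lor (u \to \lnot t))):
    F (q \lor (u \to \lnot t)): α-rule — add F q, F (u \to \lnot t).
    F (u \to \lnot t): α-rule — add T u, F \lnot t.
    T ((\lnot r \lor s) \to (q \lor s)): β-rule — branch into F (\lnot r \lor s)  //  T (q \lor s).
      branch 1.1 (add F (\lnot r \lor s)):
        F (\lnot r \lor s): α-rule — add F \lnot r, F s.
        T (q \lor (u \to \lnot t)): β-rule — branch into T q  //  T (u \to \lnot t).
          branch 1.1.1 (add T q):
            × closes — contains both q and \lnot q.
          branch 1.1.2 (add T (u \to \lnot t)):
            T (u \to \lnot t): β-rule — branch into F u  //  T \lnot t.
              branch 1.1.2.1 (add F u):
                × closes — contains both u and \lnot u.
              branch 1.1.2.2 (add T \lnot t):
                × closes — contains both t and \lnot t.
      branch 1.2 (add T (q \lor s)):
        T (q \lor (u \to \lnot t)): β-rule — branch into T q  //  T (u \to \lnot t).
          branch 1.2.1 (add T q):
            × closes — contains both q and \lnot q.
          branch 1.2.2 (add T (u \to \lnot t)):
            T (q \lor s): β-rule — branch into T q  //  T s.
              branch 1.2.2.1 (add T q):
                × closes — contains both q and \lnot q.
              branch 1.2.2.2 (add T s):
                × closes — contains both s and \lnot s.
  branch 2 (add T (\lnot r \lor s)):
    T ((\lnot r \lor s) \to (q \lor s)): β-rule — branch into F (\lnot r \lor s)  //  T (q \lor s).
      branch 2.1 (add F (\lnot r \lor s)):
        F (\lnot r \lor s): α-rule — add F \lnot r, F s.
        T (q \lor (u \to \lnot t)): β-rule — branch into T q  //  T (u \to \lnot t).
          branch 2.1.1 (add T q):
            × closes — contains both q and \lnot q.
          branch 2.1.2 (add T (u \to \lnot t)):
            T (\lnot r \lor s): β-rule — branch into T \lnot r  //  T s.
              branch 2.1.2.1 (add T \lnot r):
                × closes — contains both r and \lnot r.
              branch 2.1.2.2 (add T s):
                × closes — contains both s and \lnot s.
      branch 2.2 (add T (q \lor s)):
        T (q \lor (u \to \lnot t)): β-rule — branch into T q  //  T (u \to \lnot t).
          branch 2.2.1 (add T q):
            × closes — contains both q and \lnot q.
          branch 2.2.2 (add T (u \to \lnot t)):
            T (\lnot r \lor s): β-rule — branch into T \lnot r  //  T s.
              branch 2.2.2.1 (add T \lnot r):
                T (q \lor s): β-rule — branch into T q  //  T s.
                  branch 2.2.2.1.1 (add T q):
                    × closes — contains both q and \lnot q.
                  branch 2.2.2.1.2 (add T s):
                    × closes — contains both s and \lnot s.
              branch 2.2.2.2 (add T s):
                × closes — contains both s and \lnot s.
All 13 branches close.
Every branch closed; the formula is unsatisfiable.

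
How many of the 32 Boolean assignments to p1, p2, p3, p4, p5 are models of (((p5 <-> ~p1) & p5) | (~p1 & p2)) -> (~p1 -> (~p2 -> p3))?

30

Initial set: {((((p5 <-> ~p1) & p5) | (~p1 & p2)) -> (~p1 -> (~p2 -> p3)))}.
((((p5 <-> ~p1) & p5) | (~p1 & p2)) -> (~p1 -> (~p2 -> p3))): β-rule — branch into ~(((p5 <-> ~p1) & p5) | (~p1 & p2))  //  (~p1 -> (~p2 -> p3)).
  branch 1 (add ~(((p5 <-> ~p1) & p5) | (~p1 & p2))):
    ~(((p5 <-> ~p1) & p5) | (~p1 & p2)): α-rule — add ~((p5 <-> ~p1) & p5), ~(~p1 & p2).
    ~((p5 <-> ~p1) & p5): β-rule — branch into ~(p5 <-> ~p1)  //  ~p5.
      branch 1.1 (add ~(p5 <-> ~p1)):
        ~(~p1 & p2): β-rule — branch into ~~p1  //  ~p2.
          branch 1.1.1 (add ~~p1):
            ~(p5 <-> ~p1): β-rule — branch into p5, ~~p1  //  ~p5, ~p1.
              branch 1.1.1.1 (add p5, ~~p1):
                ○ open, literals {p1=true, p5=true}.
              branch 1.1.1.2 (add ~p5, ~p1):
                × closes — contains both p1 and ~p1.
          branch 1.1.2 (add ~p2):
            ~(p5 <-> ~p1): β-rule — branch into p5, ~~p1  //  ~p5, ~p1.
              branch 1.1.2.1 (add p5, ~~p1):
                ○ open, literals {p1=true, p2=false, p5=true}.
              branch 1.1.2.2 (add ~p5, ~p1):
                ○ open, literals {p1=false, p2=false, p5=false}.
      branch 1.2 (add ~p5):
        ~(~p1 & p2): β-rule — branch into ~~p1  //  ~p2.
          branch 1.2.1 (add ~~p1):
            ○ open, literals {p1=true, p5=false}.
          branch 1.2.2 (add ~p2):
            ○ open, literals {p2=false, p5=false}.
  branch 2 (add (~p1 -> (~p2 -> p3))):
    (~p1 -> (~p2 -> p3)): β-rule — branch into ~~p1  //  (~p2 -> p3).
      branch 2.1 (add ~~p1):
        ○ open, literals {p1=true}.
      branch 2.2 (add (~p2 -> p3)):
        (~p2 -> p3): β-rule — branch into ~~p2  //  p3.
          branch 2.2.1 (add ~~p2):
            ○ open, literals {p2=true}.
          branch 2.2.2 (add p3):
            ○ open, literals {p3=true}.
1 branch closed, 8 open.
Each open branch fixes some atoms; the unmentioned ones are free. Counting distinct full assignments: branch {p1=true, p5=true} (p2, p3, p4) contributes 8 new; branch {p1=true, p2=false, p5=true} (p3, p4) contributes 0 new; branch {p1=false, p2=false, p5=false} (p3, p4) contributes 4 new; branch {p1=true, p5=false} (p2, p3, p4) contributes 8 new; branch {p2=false, p5=false} (p1, p3, p4) contributes 0 new; branch {p1=true} (p2, p3, p4, p5) contributes 0 new; branch {p2=true} (p1, p3, p4, p5) contributes 8 new; branch {p3=true} (p1, p2, p4, p5) contributes 2 new. Total: 30.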